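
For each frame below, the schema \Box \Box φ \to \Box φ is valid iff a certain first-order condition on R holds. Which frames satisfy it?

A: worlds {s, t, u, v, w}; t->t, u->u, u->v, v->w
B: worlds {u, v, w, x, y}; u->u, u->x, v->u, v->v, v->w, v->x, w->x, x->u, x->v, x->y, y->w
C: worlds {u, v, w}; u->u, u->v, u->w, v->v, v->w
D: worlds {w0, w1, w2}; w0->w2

C

The schema corresponds to density: \forall x \forall y (Rxy \to \exists z (Rxz \wedge Rzy)).
A: fails — Rvw but no z with Rvz and Rzw.
B: fails — Rwx but no z with Rwz and Rzx.
C: ✓.
D: fails — Rw0w2 but no z with Rw0z and Rzw2.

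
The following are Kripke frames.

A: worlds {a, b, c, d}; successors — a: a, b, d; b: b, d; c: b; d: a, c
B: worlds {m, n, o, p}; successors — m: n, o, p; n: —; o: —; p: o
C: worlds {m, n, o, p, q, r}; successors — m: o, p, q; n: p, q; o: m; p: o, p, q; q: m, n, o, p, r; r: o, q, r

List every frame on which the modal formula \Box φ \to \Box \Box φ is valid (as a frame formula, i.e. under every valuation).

Frame correspondent (Sahlqvist): \forall x \forall y \forall z (Rxy \wedge Ryz \to Rxz) — i.e. transitivity.
A: fails — Rdc and Rcb but not Rdb.
B: holds.
C: fails — Rom and Rmo but not Roo.

B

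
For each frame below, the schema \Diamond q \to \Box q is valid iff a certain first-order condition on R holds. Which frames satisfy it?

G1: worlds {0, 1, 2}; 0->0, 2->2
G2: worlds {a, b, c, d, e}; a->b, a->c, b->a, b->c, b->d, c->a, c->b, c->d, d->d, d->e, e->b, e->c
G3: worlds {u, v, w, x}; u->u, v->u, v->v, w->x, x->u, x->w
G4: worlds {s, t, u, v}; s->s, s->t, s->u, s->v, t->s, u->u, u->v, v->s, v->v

Frame correspondent (Sahlqvist): \forall x \forall y \forall z (Rxy \wedge Rxz \to y = z) — i.e. partial functionality.
G1: condition met.
G2: fails — a sees both b and c.
G3: fails — v sees both u and v.
G4: fails — s sees both s and t.

G1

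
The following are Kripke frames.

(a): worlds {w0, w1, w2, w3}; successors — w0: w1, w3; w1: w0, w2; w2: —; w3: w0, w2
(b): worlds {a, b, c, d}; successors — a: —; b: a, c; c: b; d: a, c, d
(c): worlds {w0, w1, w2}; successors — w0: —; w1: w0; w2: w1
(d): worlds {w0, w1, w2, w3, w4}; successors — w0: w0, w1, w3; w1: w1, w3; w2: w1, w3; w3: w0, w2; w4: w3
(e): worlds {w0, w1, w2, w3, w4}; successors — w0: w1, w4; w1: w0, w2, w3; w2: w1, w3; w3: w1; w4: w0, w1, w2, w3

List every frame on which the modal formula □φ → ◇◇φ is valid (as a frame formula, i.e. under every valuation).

none

This is the axiom for a generalized confluence (Geach) condition; its first-order frame correspondent is ∀x ∃w (xRw ∧ xR²w).
(a): fails — at w0 but no w with w0Rw and w0R²w.
(b): fails — at a but no w with aRw and aR²w.
(c): fails — at w0 but no w with w0Rw and w0R²w.
(d): fails — at w4 but no w with w4Rw and w4R²w.
(e): fails — at w3 but no w with w3Rw and w3R²w.
Valid on no frame.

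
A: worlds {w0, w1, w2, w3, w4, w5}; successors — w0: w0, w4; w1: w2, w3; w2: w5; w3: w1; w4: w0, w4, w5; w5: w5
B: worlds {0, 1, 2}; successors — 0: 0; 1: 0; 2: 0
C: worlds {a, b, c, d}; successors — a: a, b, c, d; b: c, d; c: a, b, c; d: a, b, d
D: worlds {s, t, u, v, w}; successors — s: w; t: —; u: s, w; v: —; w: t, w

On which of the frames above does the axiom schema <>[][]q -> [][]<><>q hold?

The schema corresponds to a generalized confluence (Geach) condition: forall x forall y forall z ((xRy & x R^2 z) -> exists w (y R^2 w & z R^2 w)).
A: fails — w1Rw3, w1R²w1 but no w with w3R²w and w1R²w.
B: holds.
C: holds.
D: fails — sRw, sR²t but no w* with wR²w* and tR²w*.

B, C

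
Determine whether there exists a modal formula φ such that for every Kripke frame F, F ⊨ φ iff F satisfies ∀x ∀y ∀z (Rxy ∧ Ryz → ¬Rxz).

Not modally definable

Any modally definable frame class is closed under surjective bounded morphisms.
The 3-cycle (worlds s,t,u with s→t→u→s) is intransitive. Mapping every world to a single reflexive point • is a surjective bounded morphism; the reflexive point is not intransitive (R••∧R•• but R••).
Hence intransitivity is not modally definable.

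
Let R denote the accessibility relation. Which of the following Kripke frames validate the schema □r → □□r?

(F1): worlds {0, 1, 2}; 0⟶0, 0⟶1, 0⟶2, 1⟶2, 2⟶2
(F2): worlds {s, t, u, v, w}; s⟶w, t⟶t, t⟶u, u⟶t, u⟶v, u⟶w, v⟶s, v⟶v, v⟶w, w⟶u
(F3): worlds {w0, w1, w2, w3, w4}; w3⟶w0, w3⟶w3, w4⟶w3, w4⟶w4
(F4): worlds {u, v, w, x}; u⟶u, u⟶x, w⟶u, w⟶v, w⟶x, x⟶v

(F1)

This is the axiom for transitivity; its first-order frame correspondent is ∀x ∀y ∀z (Rxy ∧ Ryz → Rxz).
(F1): holds.
(F2): fails — Ruv and Rvs but not Rus.
(F3): fails — Rw4w3 and Rw3w0 but not Rw4w0.
(F4): fails — Rux and Rxv but not Ruv.
Valid on: (F1).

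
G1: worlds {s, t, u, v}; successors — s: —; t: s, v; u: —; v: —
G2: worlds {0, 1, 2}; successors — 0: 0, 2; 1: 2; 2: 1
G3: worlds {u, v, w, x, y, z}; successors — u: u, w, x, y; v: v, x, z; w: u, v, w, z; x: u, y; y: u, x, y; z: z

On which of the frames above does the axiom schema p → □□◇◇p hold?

G1

The schema corresponds to a generalized confluence (Geach) condition: ∀x ∀z (xR²z → ∃w (x = w ∧ zR²w)).
G1: ✓.
G2: fails — 0R²1 but no w with 0=w and 1R²w.
G3: fails — uR²z but no t with u=t and zR²t.
Valid on: G1.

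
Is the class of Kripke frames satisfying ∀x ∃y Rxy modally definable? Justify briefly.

Yes: it is seriality, defined by the D schema □p → ◇p.

Yes — defined by □p → ◇p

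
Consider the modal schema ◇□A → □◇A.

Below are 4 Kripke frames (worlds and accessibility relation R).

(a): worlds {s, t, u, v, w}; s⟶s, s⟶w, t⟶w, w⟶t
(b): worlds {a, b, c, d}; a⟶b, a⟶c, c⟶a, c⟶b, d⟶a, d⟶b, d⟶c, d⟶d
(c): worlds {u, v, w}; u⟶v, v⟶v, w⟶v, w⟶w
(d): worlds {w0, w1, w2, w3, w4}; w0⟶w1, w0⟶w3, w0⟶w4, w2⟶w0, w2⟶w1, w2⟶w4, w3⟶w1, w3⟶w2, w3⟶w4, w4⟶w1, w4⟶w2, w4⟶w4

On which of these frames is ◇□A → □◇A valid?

(c)

The schema corresponds to convergence: ∀x ∀y ∀z (Rxy ∧ Rxz → ∃w (Ryw ∧ Rzw)).
(a): fails — Rss and Rsw but s and w have no common successor.
(b): fails — Rab and Rab but b and b have no common successor.
(c): condition met.
(d): fails — Rw0w4 and Rw0w1 but w4 and w1 have no common successor.
Valid on: (c).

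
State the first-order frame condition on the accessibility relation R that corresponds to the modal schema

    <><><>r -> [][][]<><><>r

forall x forall y forall z ((x R^3 y & x R^3 z) -> exists w (y = w & z R^3 w))

This is a Sahlqvist (Geach-type) schema ◇^3□^0r → □^3◇^3r.
Minimal-valuation argument: fix x; take any y with xR^3y and any z with xR^3z. Set V(r) to the set of worlds R-reachable from y in exactly 0 steps. Then □^0r holds at y, so the antecedent holds at x; validity forces ◇^3r at z, giving a w with zR^3w and yR^0w.
First-order correspondent: forall x forall y forall z ((x R^3 y & x R^3 z) -> exists w (y = w & z R^3 w)).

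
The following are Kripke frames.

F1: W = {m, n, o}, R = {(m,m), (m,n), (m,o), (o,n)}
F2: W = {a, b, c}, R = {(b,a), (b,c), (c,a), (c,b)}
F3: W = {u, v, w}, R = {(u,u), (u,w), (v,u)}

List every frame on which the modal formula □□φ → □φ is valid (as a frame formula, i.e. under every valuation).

The schema corresponds to density: ∀x ∀y (Rxy → ∃z (Rxz ∧ Rzy)).
F1: fails — Ron but no z with Roz and Rzn.
F2: fails — Rcb but no z with Rcz and Rzb.
F3: ✓.
Valid on: F3.

F3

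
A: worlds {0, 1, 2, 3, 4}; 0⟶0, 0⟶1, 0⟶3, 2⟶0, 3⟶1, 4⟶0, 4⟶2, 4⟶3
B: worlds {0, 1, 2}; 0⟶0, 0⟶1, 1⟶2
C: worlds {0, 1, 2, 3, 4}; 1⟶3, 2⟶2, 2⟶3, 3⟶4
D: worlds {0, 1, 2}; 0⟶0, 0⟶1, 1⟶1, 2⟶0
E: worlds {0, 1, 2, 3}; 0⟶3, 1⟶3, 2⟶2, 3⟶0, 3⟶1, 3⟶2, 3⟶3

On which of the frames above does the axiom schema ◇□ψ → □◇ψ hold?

D

The schema corresponds to convergence: ∀x ∀y ∀z (Rxy ∧ Rxz → ∃w (Ryw ∧ Rzw)).
A: fails — R00 and R01 but 0 and 1 have no common successor.
B: fails — R00 and R01 but 0 and 1 have no common successor.
C: fails — R23 and R22 but 3 and 2 have no common successor.
D: holds.
E: fails — R32 and R31 but 2 and 1 have no common successor.
Valid on: D.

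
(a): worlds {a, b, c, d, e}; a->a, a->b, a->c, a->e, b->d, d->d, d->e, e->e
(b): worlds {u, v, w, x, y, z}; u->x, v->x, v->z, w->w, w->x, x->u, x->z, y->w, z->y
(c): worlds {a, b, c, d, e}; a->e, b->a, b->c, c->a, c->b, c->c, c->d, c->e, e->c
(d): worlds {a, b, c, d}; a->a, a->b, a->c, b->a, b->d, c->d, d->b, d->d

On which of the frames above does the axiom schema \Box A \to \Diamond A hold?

The schema corresponds to seriality: \forall x \exists y Rxy.
(a): fails — world c has no successor.
(b): satisfies the condition.
(c): fails — world d has no successor.
(d): satisfies the condition.

(b), (d)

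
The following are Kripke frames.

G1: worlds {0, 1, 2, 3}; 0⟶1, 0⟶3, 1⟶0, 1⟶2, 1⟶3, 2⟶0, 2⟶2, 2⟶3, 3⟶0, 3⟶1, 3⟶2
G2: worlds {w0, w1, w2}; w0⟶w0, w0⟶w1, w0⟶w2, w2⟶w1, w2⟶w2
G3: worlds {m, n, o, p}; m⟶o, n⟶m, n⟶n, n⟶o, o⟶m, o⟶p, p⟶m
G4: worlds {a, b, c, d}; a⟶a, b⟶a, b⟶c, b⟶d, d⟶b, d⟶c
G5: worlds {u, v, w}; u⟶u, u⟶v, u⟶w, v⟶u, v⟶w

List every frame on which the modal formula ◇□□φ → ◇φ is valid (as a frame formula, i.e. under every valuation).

The schema corresponds to a generalized confluence (Geach) condition: ∀x ∀y (xRy → ∃w (yR²w ∧ xRw)).
G1: satisfies the condition.
G2: fails — w0Rw1 but no w with w1R²w and w0Rw.
G3: fails — oRp but no w with pR²w and oRw.
G4: fails — bRc but no w with cR²w and bRw.
G5: fails — uRw but no t with wR²t and uRt.
Valid on: G1.

G1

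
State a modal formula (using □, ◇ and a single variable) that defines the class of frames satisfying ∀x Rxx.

□r → r

This is reflexivity; the standard corresponding axiom is T: □r → r.
Suppose □r→r is valid. At any x set V(r)={w : Rxw}. Then □r holds at x, so r holds at x, i.e. Rxx.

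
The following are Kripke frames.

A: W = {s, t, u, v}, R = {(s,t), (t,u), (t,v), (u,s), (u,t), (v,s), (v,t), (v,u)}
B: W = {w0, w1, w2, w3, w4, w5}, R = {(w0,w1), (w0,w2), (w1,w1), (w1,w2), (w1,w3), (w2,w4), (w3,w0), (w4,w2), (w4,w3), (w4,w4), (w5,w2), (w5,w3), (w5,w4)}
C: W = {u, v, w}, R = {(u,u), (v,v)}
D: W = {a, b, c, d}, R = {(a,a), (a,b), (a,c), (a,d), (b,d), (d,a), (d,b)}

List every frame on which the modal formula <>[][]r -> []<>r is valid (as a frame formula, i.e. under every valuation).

This is the axiom for a generalized confluence (Geach) condition; its first-order frame correspondent is forall x forall y forall z ((xRy & xRz) -> exists w (y R^2 w & zRw)).
A: fails — uRs, uRs but no w with sR²w and sRw.
B: fails — w1Rw2, w1Rw3 but no w with w2R²w and w3Rw.
C: ✓.
D: fails — aRa, aRc but no w with aR²w and cRw.
Valid on: C.

C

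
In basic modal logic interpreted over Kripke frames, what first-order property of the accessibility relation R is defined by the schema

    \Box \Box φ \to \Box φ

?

Suppose □□φ→□φ is valid. Take Rxy and set V(φ)={w : xR²w}. Then □□φ at x, so □φ at x, so φ at y, i.e. ∃z(Rxz∧Rzy).

density: \forall x \forall y (Rxy \to \exists z (Rxz \wedge Rzy))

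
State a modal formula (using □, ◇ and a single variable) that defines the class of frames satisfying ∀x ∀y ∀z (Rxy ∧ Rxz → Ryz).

◇ψ → □◇ψ

A defining formula is ◇ψ → □◇ψ (the 5 axiom).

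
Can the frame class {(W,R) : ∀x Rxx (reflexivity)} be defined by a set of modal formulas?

This is a Sahlqvist condition; the T axiom □r → r defines it.

Yes, by □r → r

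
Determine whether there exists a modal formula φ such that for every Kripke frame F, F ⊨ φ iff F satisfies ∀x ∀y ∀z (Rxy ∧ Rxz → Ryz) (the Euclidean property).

Yes, by ◇r → □◇r

This is a Sahlqvist condition; the 5 axiom ◇r → □◇r defines it.
Suppose ◇r→□◇r is valid. Take Rxy, Rxz and set V(r)={y}. Then ◇r at x, so □◇r at x, so ◇r at z, so some w with Rzw has r; w=y, i.e. Rzy. By symmetry of the argument, Ryz.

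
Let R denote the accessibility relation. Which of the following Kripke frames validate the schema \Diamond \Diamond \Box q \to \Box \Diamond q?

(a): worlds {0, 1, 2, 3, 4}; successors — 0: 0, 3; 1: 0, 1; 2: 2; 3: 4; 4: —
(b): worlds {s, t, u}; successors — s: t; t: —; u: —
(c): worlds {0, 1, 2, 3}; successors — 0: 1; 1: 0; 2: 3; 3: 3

The schema corresponds to a generalized confluence (Geach) condition: \forall x \forall y \forall z ((x R^2 y \wedge xRz) \to \exists w (yRw \wedge zRw)).
(a): fails — 0R²0, 0R3 but no w with 0Rw and 3Rw.
(b): ✓.
(c): fails — 0R²0, 0R1 but no w with 0Rw and 1Rw.

(b)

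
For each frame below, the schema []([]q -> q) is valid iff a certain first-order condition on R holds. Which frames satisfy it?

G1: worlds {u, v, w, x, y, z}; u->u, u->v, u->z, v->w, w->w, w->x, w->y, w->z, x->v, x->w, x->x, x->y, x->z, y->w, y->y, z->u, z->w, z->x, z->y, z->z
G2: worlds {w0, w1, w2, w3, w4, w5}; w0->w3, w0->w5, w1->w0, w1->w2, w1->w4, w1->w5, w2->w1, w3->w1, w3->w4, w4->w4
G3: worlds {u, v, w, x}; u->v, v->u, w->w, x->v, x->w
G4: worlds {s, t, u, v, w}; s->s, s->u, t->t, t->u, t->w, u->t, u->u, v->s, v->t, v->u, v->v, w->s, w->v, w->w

The schema corresponds to shift-reflexivity: forall x forall y (Rxy -> Ryy).
G1: fails — Ruv but not Rvv.
G2: fails — Rw1w5 but not Rw5w5.
G3: fails — Ruv but not Rvv.
G4: holds.
Valid on: G4.

G4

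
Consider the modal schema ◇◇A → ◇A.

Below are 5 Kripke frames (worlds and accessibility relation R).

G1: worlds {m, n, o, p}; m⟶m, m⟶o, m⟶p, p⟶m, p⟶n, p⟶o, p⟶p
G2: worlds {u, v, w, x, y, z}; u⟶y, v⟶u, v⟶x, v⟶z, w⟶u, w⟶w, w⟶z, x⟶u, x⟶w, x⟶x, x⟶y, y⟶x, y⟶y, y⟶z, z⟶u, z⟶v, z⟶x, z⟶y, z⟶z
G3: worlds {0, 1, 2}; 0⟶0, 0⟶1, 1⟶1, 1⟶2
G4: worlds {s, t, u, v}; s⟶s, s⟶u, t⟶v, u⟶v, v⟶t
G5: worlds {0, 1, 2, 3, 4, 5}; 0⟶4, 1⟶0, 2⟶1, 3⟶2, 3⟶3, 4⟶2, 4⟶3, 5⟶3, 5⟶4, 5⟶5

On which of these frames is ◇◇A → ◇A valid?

none

This is the axiom for transitivity; its first-order frame correspondent is ∀x ∀y ∀z (Rxy ∧ Ryz → Rxz).
G1: fails — Rmp and Rpn but not Rmn.
G2: fails — Ryx and Rxu but not Ryu.
G3: fails — R01 and R12 but not R02.
G4: fails — Ruv and Rvt but not Rut.
G5: fails — R10 and R04 but not R14.
Valid on no frame.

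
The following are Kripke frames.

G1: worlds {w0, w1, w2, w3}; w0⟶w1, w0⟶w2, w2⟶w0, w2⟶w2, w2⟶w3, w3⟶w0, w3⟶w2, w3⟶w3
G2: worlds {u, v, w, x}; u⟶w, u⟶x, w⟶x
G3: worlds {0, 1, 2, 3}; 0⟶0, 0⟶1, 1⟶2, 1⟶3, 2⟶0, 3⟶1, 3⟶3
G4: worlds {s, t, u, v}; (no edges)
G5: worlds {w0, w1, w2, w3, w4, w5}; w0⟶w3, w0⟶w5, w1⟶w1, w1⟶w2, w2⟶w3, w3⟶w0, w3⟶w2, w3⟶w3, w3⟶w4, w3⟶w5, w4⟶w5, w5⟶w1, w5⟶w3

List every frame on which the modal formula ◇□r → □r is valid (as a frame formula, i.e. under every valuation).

G4

The schema corresponds to the Euclidean property: ∀x ∀y ∀z (Rxy ∧ Rxz → Ryz).
G1: fails — Rw0w1 and Rw0w1 but not Rw1w1.
G2: fails — Ruw and Ruw but not Rww.
G3: fails — R01 and R00 but not R10.
G4: satisfies the condition.
G5: fails — Rw0w5 and Rw0w5 but not Rw5w5.
Valid on: G4.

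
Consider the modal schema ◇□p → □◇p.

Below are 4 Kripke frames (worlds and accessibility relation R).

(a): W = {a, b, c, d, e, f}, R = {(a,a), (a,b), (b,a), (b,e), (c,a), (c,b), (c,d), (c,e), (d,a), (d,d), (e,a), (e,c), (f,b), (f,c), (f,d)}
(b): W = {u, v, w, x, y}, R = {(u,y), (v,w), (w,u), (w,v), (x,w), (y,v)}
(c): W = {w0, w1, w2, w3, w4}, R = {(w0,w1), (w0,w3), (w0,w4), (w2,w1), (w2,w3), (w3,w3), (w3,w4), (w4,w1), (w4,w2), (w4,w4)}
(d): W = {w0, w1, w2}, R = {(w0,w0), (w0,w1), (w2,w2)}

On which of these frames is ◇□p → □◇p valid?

Frame correspondent (Sahlqvist): ∀x ∀y ∀z (Rxy ∧ Rxz → ∃w (Ryw ∧ Rzw)) — i.e. convergence.
(a): condition met.
(b): fails — Rwu and Rwv but u and v have no common successor.
(c): fails — Rw0w4 and Rw0w1 but w4 and w1 have no common successor.
(d): fails — Rw0w1 and Rw0w1 but w1 and w1 have no common successor.

(a)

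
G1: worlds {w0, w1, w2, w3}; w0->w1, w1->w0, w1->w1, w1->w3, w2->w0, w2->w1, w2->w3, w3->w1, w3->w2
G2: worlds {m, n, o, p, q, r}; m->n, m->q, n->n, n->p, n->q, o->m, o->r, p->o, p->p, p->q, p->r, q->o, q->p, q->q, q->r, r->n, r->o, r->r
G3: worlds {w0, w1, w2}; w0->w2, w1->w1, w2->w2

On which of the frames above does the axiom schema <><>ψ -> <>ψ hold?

This is the axiom for transitivity; its first-order frame correspondent is forall x forall y forall z (Rxy & Ryz -> Rxz).
G1: fails — Rw3w1 and Rw1w0 but not Rw3w0.
G2: fails — Rom and Rmq but not Roq.
G3: satisfies the condition.
Valid on: G3.

G3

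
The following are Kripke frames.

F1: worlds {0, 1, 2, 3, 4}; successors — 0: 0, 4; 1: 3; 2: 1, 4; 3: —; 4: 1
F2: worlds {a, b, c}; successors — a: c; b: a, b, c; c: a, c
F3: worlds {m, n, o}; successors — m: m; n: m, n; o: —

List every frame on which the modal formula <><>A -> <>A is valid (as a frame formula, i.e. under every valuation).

The schema corresponds to transitivity: forall x forall y forall z (Rxy & Ryz -> Rxz).
F1: fails — R04 and R41 but not R01.
F2: fails — Rac and Rca but not Raa.
F3: satisfies the condition.

F3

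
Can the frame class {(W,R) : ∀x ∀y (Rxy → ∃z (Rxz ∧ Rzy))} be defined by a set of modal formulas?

This is a Sahlqvist condition; the C4 axiom □□r → □r defines it.
Suppose □□r→□r is valid. Take Rxy and set V(r)={w : xR²w}. Then □□r at x, so □r at x, so r at y, i.e. ∃z(Rxz∧Rzy).

Definable; □□r → □r defines it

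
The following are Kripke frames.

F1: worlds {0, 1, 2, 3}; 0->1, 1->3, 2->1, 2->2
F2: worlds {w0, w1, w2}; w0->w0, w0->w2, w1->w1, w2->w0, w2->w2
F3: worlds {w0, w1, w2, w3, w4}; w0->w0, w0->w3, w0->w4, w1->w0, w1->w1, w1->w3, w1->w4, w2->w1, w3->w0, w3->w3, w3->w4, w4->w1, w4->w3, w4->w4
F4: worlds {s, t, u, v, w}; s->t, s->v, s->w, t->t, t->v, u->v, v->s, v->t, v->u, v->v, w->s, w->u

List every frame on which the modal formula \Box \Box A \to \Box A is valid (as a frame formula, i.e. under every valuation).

Frame correspondent (Sahlqvist): \forall x \forall y (Rxy \to \exists z (Rxz \wedge Rzy)) — i.e. density.
F1: fails — R01 but no z with R0z and Rz1.
F2: holds.
F3: holds.
F4: fails — Rwu but no z with Rwz and Rzu.

F2, F3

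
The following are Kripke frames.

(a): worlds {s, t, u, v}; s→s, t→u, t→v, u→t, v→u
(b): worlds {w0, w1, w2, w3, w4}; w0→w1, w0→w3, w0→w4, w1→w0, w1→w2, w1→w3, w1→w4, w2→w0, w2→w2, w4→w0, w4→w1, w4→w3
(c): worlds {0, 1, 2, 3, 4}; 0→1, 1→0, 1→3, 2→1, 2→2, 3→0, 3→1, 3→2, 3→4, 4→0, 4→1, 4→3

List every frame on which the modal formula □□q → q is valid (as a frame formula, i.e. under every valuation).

The schema corresponds to a generalized confluence (Geach) condition: ∀x ∃w (xR²w ∧ x = w).
(a): fails — at v but no w with vR²w and v=w.
(b): fails — at w3 but no w with w3R²w and w3=w.
(c): ✓.

(c)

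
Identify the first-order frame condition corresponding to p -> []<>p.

This is the B axiom.
Its frame correspondent is symmetry — forall x forall y (Rxy -> Ryx).

symmetry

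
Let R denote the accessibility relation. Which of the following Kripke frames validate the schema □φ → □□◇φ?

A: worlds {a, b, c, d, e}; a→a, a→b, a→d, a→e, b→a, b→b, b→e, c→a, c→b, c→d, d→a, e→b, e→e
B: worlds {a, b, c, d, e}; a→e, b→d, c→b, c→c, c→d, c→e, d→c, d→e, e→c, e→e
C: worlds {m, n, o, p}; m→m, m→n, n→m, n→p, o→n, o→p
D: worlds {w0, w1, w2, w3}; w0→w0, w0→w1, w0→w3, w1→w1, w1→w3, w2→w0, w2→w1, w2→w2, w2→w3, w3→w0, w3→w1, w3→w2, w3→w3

Frame correspondent (Sahlqvist): ∀x ∀z (xR²z → ∃w (xRw ∧ zRw)) — i.e. a generalized confluence (Geach) condition.
A: fails — dR²e but no w with dRw and eRw.
B: fails — bR²e but no w with bRw and eRw.
C: fails — mR²p but no w with mRw and pRw.
D: ✓.
Valid on: D.

D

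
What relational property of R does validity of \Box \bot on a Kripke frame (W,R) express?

emptiness of R

□⊥ is valid iff no world has any successor (otherwise □⊥ fails at any world with one).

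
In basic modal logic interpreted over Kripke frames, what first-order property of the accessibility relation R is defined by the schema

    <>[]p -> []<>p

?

This is the .2 axiom.
It corresponds to convergence: forall x forall y forall z (Rxy & Rxz -> exists w (Ryw & Rzw)).

convergence: forall x forall y forall z (Rxy & Rxz -> exists w (Ryw & Rzw))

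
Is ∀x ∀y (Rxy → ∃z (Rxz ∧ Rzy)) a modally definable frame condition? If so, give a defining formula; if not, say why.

This is a Sahlqvist condition; the C4 axiom □□p → □p defines it.
Suppose □□p→□p is valid. Take Rxy and set V(p)={w : xR²w}. Then □□p at x, so □p at x, so p at y, i.e. ∃z(Rxz∧Rzy).

Yes, by □□p → □p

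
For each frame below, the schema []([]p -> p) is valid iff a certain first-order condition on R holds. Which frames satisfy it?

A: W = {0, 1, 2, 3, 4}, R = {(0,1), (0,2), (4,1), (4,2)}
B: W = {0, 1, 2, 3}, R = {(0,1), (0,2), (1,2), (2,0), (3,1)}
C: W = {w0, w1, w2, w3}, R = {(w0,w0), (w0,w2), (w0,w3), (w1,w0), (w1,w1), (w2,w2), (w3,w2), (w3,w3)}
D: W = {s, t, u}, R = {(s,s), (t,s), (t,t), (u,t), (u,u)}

C, D

The schema corresponds to shift-reflexivity: forall x forall y (Rxy -> Ryy).
A: fails — R01 but not R11.
B: fails — R31 but not R11.
C: holds.
D: holds.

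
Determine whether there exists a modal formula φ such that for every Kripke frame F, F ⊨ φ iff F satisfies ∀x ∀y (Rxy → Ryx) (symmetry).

Yes, by p → □◇p

This is a Sahlqvist condition; the B axiom p → □◇p defines it.
Suppose p→□◇p is valid. Take Rxy and set V(p)={x}. Then p at x, so □◇p at x, so ◇p at y, so some z with Ryz has p; z=x, i.e. Ryx.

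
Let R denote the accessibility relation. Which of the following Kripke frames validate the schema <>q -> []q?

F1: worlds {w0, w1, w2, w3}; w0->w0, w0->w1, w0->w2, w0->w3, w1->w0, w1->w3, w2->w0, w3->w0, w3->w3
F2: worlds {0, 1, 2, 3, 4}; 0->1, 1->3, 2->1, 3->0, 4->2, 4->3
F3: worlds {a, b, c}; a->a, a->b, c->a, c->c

none

The schema corresponds to partial functionality: forall x forall y forall z (Rxy & Rxz -> y = z).
F1: fails — w0 sees both w0 and w1.
F2: fails — 4 sees both 2 and 3.
F3: fails — a sees both a and b.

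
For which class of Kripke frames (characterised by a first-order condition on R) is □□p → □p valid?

Suppose □□p→□p is valid. Take Rxy and set V(p)={w : xR²w}. Then □□p at x, so □p at x, so p at y, i.e. ∃z(Rxz∧Rzy).
Conversely, any frame satisfying ∀x ∀y (Rxy → ∃z (Rxz ∧ Rzy)) validates the schema.
Frame condition: ∀x ∀y (Rxy → ∃z (Rxz ∧ Rzy)).

density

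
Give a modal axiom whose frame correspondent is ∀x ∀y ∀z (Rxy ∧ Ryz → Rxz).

The condition is transitivity. The 4 schema □s → □□s defines it.
Suppose □s→□□s is valid. Take Rxy, Ryz and set V(s)={w : Rxw}. Then □s at x, so □□s at x, so □s at y, so s at z, i.e. Rxz.

□s → □□s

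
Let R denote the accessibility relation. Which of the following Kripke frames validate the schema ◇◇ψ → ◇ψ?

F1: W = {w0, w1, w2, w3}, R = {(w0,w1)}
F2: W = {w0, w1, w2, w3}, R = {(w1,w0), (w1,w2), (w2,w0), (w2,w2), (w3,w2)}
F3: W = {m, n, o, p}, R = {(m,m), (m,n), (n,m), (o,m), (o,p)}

F1

Frame correspondent (Sahlqvist): ∀x ∀y ∀z (Rxy ∧ Ryz → Rxz) — i.e. transitivity.
F1: ✓.
F2: fails — Rw3w2 and Rw2w0 but not Rw3w0.
F3: fails — Rom and Rmn but not Ron.
Valid on: F1.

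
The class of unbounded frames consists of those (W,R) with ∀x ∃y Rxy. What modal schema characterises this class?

□s → ◇s

This is seriality; the standard corresponding axiom is D: □s → ◇s.
Suppose □s→◇s is valid. At any x set V(s)=W. Then □s at x, so ◇s at x, so x has a successor.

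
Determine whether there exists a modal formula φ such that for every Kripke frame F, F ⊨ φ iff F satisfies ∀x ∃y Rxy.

The condition is seriality. A defining modal formula is □p → ◇p.

Yes — defined by □p → ◇p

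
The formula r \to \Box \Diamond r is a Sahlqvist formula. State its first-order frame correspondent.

Suppose r→□◇r is valid. Take Rxy and set V(r)={x}. Then r at x, so □◇r at x, so ◇r at y, so some z with Ryz has r; z=x, i.e. Ryx.
Conversely, any frame satisfying \forall x \forall y (Rxy \to Ryx) validates the schema.
So the correspondent is symmetry.

Symmetry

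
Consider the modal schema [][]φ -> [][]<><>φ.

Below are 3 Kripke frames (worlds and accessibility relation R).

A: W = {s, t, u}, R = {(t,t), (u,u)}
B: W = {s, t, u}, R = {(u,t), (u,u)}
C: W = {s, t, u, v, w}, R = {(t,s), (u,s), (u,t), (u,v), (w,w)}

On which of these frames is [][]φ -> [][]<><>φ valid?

A

This is the axiom for a generalized confluence (Geach) condition; its first-order frame correspondent is forall x forall z (x R^2 z -> exists w (x R^2 w & z R^2 w)).
A: ✓.
B: fails — uR²t but no w with uR²w and tR²w.
C: fails — uR²s but no w* with uR²w* and sR²w*.
Valid on: A.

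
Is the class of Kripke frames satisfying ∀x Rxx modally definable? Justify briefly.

Yes, by □q → q

The condition is reflexivity. A defining modal formula is □q → q.
Suppose □q→q is valid. At any x set V(q)={w : Rxw}. Then □q holds at x, so q holds at x, i.e. Rxx.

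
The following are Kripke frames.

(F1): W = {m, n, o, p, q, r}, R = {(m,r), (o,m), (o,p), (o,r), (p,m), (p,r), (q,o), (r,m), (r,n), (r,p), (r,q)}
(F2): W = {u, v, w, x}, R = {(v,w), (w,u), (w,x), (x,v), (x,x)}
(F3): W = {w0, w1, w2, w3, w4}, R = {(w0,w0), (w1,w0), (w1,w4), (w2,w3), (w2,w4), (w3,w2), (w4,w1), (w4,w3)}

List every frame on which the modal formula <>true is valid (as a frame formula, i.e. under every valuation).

The schema corresponds to seriality: forall x exists y Rxy.
(F1): fails — world n has no successor.
(F2): fails — world u has no successor.
(F3): condition met.
Valid on: (F3).

(F3)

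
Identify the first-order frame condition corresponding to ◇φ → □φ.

Suppose ◇φ→□φ is valid. Take Rxy, Rxz and set V(φ)={y}. Then ◇φ at x, so □φ at x, so φ at z, i.e. z=y.
The converse is a direct semantic check.
So the correspondent is partial functionality.

Partial functionality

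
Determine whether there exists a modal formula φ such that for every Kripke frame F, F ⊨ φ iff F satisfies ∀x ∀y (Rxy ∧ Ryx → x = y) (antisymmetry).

If a class were modally definable it would be closed under surjective bounded morphisms (Goldblatt–Thomason).
The 4-cycle (worlds s,t,u,v with s→t→u→v→s) is antisymmetric. Sending even-indexed worlds to a and odd-indexed worlds to b is a surjective bounded morphism onto the two-world frame with a↔b, which is not antisymmetric.
Hence antisymmetry is not modally definable.

No — not modally definable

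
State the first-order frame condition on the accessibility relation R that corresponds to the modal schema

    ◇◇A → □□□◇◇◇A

This is a Sahlqvist (Geach-type) schema ◇^2□^0A → □^3◇^3A.
First-order correspondent: ∀x ∀y ∀z ((xR²y ∧ xR³z) → ∃w (y = w ∧ zR³w)).

∀x ∀y ∀z ((xR²y ∧ xR³z) → ∃w (y = w ∧ zR³w))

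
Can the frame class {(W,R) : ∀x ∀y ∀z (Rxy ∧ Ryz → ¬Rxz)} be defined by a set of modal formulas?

Not definable by any modal formula

Any modally definable frame class is closed under surjective bounded morphisms.
The 7-cycle (worlds 0,1,2,3,4,5,6 with 0→1→2→3→4→5→6→0) is intransitive. Mapping every world to a single reflexive point • is a surjective bounded morphism; the reflexive point is not intransitive (R••∧R•• but R••).
So no modal formula (or set of formulas) defines exactly the intransitive frames.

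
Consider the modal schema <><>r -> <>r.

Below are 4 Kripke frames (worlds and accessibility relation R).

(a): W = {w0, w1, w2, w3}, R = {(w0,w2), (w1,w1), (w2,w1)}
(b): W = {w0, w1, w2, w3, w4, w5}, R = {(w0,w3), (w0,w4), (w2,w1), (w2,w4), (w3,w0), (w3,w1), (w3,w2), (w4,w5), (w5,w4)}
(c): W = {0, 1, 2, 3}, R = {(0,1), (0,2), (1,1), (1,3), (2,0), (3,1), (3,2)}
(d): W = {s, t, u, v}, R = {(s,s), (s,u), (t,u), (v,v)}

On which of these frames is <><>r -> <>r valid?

This is the axiom for transitivity; its first-order frame correspondent is forall x forall y forall z (Rxy & Ryz -> Rxz).
(a): fails — Rw0w2 and Rw2w1 but not Rw0w1.
(b): fails — Rw0w4 and Rw4w5 but not Rw0w5.
(c): fails — R32 and R20 but not R30.
(d): holds.
Valid on: (d).

(d)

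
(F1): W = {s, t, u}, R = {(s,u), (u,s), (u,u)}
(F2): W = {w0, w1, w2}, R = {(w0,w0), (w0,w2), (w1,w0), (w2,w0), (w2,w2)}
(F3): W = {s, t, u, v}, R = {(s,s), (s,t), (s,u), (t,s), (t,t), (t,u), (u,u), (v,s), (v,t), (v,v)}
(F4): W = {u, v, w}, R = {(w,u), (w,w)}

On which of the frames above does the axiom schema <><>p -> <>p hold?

(F4)

This is the axiom for transitivity; its first-order frame correspondent is forall x forall y forall z (Rxy & Ryz -> Rxz).
(F1): fails — Rsu and Rus but not Rss.
(F2): fails — Rw1w0 and Rw0w2 but not Rw1w2.
(F3): fails — Rvt and Rtu but not Rvu.
(F4): condition met.
Valid on: (F4).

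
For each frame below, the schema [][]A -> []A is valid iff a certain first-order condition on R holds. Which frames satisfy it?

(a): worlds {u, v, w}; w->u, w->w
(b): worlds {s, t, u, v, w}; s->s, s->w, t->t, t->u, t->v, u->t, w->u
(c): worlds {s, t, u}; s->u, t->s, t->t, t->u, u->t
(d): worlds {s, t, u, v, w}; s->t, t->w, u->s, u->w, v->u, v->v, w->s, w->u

This is the axiom for density; its first-order frame correspondent is forall x forall y (Rxy -> exists z (Rxz & Rzy)).
(a): condition met.
(b): fails — Rwu but no z with Rwz and Rzu.
(c): fails — Rsu but no z with Rsz and Rzu.
(d): fails — Ruw but no z with Ruz and Rzw.

(a)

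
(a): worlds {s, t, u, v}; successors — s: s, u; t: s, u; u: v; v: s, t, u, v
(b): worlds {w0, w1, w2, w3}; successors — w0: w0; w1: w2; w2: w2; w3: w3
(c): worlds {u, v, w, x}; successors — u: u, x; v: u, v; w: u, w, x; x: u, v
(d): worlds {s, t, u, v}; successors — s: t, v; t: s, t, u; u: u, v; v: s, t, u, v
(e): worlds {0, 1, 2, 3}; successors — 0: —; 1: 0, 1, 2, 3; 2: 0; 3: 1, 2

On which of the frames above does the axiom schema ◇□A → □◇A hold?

Frame correspondent (Sahlqvist): ∀x ∀y ∀z (Rxy ∧ Rxz → ∃w (Ryw ∧ Rzw)) — i.e. convergence.
(a): fails — Rsu and Rss but u and s have no common successor.
(b): condition met.
(c): condition met.
(d): condition met.
(e): fails — R10 and R10 but 0 and 0 have no common successor.

(b), (c), (d)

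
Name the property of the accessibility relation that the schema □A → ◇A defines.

seriality: ∀x ∃y Rxy

Suppose □A→◇A is valid. At any x set V(A)=W. Then □A at x, so ◇A at x, so x has a successor.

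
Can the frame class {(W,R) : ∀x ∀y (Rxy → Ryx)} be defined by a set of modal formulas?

Yes: it is symmetry, defined by the B schema p → □◇p.

Yes — defined by p → □◇p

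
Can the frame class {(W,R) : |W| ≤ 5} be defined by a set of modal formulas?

Modal frame validity is preserved under disjoint unions.
Any modal formula valid on each of 6 disjoint one-world frames is valid on their disjoint union (validity is preserved under disjoint unions). Each one-world frame has |W|=1≤5, but the union has |W|=6.
Hence having at most 5 worlds is not modally definable.

No — not modally definable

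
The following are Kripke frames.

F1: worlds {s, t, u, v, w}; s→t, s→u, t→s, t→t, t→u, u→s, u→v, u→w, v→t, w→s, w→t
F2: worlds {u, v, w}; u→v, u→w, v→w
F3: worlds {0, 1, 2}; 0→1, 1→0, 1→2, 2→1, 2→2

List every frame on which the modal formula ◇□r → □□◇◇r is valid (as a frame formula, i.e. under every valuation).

Frame correspondent (Sahlqvist): ∀x ∀y ∀z ((xRy ∧ xR²z) → ∃w (yRw ∧ zR²w)) — i.e. a generalized confluence (Geach) condition.
F1: condition met.
F2: fails — uRv, uR²w but no t with vRt and wR²t.
F3: condition met.
Valid on: F1, F3.

F1, F3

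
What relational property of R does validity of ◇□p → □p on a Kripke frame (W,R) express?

Replacing p by ¬p and contraposing gives the equivalent schema ◇p → □◇p.
Suppose ◇p→□◇p is valid. Take Rxy, Rxz and set V(p)={y}. Then ◇p at x, so □◇p at x, so ◇p at z, so some w with Rzw has p; w=y, i.e. Rzy. By symmetry of the argument, Ryz.

the Euclidean property: ∀x ∀y ∀z (Rxy ∧ Rxz → Ryz)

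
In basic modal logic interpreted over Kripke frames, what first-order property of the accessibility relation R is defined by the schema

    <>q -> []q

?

Suppose ◇q→□q is valid. Take Rxy, Rxz and set V(q)={y}. Then ◇q at x, so □q at x, so q at z, i.e. z=y.
Conversely, any frame satisfying forall x forall y forall z (Rxy & Rxz -> y = z) validates the schema.
Frame condition: forall x forall y forall z (Rxy & Rxz -> y = z).

Partial functionality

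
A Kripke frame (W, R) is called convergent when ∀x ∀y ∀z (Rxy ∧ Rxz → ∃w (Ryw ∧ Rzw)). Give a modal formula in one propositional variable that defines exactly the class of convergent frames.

◇□q → □◇q

This is convergence; the standard corresponding axiom is .2: ◇□q → □◇q.
Suppose ◇□q→□◇q is valid. Take Rxy, Rxz and set V(q)={w : Ryw}. Then □q at y so ◇□q at x, so □◇q at x, so ◇q at z, giving w with Rzw and Ryw.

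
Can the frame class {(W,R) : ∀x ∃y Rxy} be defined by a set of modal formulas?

Definable; □r → ◇r defines it

This is a Sahlqvist condition; the D axiom □r → ◇r defines it.
Suppose □r→◇r is valid. At any x set V(r)=W. Then □r at x, so ◇r at x, so x has a successor.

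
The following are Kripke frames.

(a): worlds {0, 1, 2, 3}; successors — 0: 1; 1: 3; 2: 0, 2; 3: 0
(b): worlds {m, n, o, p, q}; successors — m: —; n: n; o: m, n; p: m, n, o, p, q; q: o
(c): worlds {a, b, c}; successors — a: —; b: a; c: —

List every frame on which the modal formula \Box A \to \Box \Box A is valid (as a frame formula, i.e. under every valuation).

The schema corresponds to transitivity: \forall x \forall y \forall z (Rxy \wedge Ryz \to Rxz).
(a): fails — R01 and R13 but not R03.
(b): fails — Rqo and Rom but not Rqm.
(c): holds.

(c)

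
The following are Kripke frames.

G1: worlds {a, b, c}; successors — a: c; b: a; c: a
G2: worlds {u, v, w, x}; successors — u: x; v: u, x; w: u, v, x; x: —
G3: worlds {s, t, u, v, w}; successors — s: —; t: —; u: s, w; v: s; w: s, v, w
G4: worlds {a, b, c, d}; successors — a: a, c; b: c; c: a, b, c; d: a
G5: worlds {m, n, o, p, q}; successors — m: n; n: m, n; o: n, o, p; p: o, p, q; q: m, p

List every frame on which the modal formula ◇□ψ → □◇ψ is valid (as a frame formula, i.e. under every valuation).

This is the axiom for convergence; its first-order frame correspondent is ∀x ∀y ∀z (Rxy ∧ Rxz → ∃w (Ryw ∧ Rzw)).
G1: condition met.
G2: fails — Rux and Rux but x and x have no common successor.
G3: fails — Ruw and Rus but w and s have no common successor.
G4: condition met.
G5: fails — Ron and Rop but n and p have no common successor.

G1, G4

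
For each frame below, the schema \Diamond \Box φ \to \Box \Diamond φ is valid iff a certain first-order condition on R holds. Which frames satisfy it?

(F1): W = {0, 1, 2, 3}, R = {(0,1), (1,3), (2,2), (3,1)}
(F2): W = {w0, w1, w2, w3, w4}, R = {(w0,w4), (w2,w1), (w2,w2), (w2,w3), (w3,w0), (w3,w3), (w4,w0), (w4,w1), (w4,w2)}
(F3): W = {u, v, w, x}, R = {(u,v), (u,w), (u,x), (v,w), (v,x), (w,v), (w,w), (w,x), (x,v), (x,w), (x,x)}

(F1), (F3)

The schema corresponds to convergence: \forall x \forall y \forall z (Rxy \wedge Rxz \to \exists w (Ryw \wedge Rzw)).
(F1): condition met.
(F2): fails — Rw2w1 and Rw2w1 but w1 and w1 have no common successor.
(F3): condition met.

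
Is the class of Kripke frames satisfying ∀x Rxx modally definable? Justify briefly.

Yes: it is reflexivity, defined by the T schema □q → q.

Yes — defined by □q → q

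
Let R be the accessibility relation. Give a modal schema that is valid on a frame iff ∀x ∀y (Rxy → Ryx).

This is symmetry; the standard corresponding axiom is B: ψ → □◇ψ.
Suppose ψ→□◇ψ is valid. Take Rxy and set V(ψ)={x}. Then ψ at x, so □◇ψ at x, so ◇ψ at y, so some z with Ryz has ψ; z=x, i.e. Ryx.

ψ → □◇ψ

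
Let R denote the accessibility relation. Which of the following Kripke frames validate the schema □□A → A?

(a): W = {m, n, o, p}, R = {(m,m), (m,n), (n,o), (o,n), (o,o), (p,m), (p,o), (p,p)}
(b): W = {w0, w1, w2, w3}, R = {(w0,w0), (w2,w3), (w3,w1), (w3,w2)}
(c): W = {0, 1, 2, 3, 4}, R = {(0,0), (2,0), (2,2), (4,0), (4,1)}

This is the axiom for a generalized confluence (Geach) condition; its first-order frame correspondent is ∀x ∃w (xR²w ∧ x = w).
(a): ✓.
(b): fails — at w1 but no w with w1R²w and w1=w.
(c): fails — at 1 but no w with 1R²w and 1=w.

(a)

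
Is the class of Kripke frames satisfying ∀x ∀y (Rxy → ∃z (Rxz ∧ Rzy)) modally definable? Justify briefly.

Yes — defined by □□p → □p

This is a Sahlqvist condition; the C4 axiom □□p → □p defines it.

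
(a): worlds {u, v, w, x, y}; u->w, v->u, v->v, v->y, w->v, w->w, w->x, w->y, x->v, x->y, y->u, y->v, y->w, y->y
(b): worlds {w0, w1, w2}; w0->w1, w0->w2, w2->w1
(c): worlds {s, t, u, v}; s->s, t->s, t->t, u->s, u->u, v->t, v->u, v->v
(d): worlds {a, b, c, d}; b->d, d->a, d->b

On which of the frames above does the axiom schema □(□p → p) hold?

(c)

This is the axiom for shift-reflexivity; its first-order frame correspondent is ∀x ∀y (Rxy → Ryy).
(a): fails — Rwx but not Rxx.
(b): fails — Rw0w1 but not Rw1w1.
(c): condition met.
(d): fails — Rdb but not Rbb.
Valid on: (c).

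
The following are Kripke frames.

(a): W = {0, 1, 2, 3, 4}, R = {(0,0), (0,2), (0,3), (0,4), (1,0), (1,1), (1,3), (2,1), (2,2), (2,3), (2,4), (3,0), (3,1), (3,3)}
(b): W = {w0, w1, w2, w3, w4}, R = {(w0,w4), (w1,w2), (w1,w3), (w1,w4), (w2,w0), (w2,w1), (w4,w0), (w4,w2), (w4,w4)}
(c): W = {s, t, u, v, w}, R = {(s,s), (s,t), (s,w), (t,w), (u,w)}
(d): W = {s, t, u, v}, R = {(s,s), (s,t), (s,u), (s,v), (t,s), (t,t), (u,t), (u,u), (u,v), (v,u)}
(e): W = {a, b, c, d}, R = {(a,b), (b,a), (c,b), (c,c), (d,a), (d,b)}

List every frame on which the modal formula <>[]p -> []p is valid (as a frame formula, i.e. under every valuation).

none

This is the axiom for the Euclidean property; its first-order frame correspondent is forall x forall y forall z (Rxy & Rxz -> Ryz).
(a): fails — R02 and R00 but not R20.
(b): fails — Rw1w2 and Rw1w2 but not Rw2w2.
(c): fails — Rsw and Rsw but not Rww.
(d): fails — Rsv and Rsv but not Rvv.
(e): fails — Rab and Rab but not Rbb.
Valid on no frame.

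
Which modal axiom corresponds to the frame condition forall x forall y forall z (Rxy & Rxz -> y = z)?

The condition is partial functionality. The CD schema ◇ψ → □ψ defines it.
Suppose ◇ψ→□ψ is valid. Take Rxy, Rxz and set V(ψ)={y}. Then ◇ψ at x, so □ψ at x, so ψ at z, i.e. z=y.

◇ψ → □ψ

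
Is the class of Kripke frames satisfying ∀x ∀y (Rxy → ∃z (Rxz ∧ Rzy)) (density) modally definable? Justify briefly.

Definable; □□r → □r defines it

Yes: it is density, defined by the C4 schema □□r → □r.
Suppose □□r→□r is valid. Take Rxy and set V(r)={w : xR²w}. Then □□r at x, so □r at x, so r at y, i.e. ∃z(Rxz∧Rzy).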